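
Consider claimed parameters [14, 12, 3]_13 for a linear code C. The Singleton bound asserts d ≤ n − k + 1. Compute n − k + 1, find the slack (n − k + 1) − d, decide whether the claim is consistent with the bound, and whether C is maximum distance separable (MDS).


Singleton RHS = n − k + 1 = 3, slack = 0, bound satisfied, MDS.

Singleton bound: d ≤ n − k + 1.
Here n = 14, k = 12, so n − k + 1 = 3.
Given d = 3, check d ≤ 3: YES.
Slack = (n − k + 1) − d = 0.
The code is MDS (slack = 0).
Description: the claimed parameters are [14, 12, 3]_13; such a code would be MDS (meets Singleton bound).


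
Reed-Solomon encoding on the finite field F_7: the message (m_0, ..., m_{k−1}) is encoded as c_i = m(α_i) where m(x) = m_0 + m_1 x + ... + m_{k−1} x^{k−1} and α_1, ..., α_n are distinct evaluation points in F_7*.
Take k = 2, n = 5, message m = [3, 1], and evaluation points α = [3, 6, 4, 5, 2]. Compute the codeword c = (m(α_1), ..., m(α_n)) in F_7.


c = [6, 2, 0, 1, 5]

Message polynomial: m(x) = 3 + 1·x (mod 7).
For each evaluation point α_i, compute m(α_i) mod 7:
  α_1 = 3: Horner steps 1 → 6, so m(3) = 6.
  α_2 = 6: Horner steps 1 → 2, so m(6) = 2.
  α_3 = 4: Horner steps 1 → 0, so m(4) = 0.
  α_4 = 5: Horner steps 1 → 1, so m(5) = 1.
  α_5 = 2: Horner steps 1 → 5, so m(2) = 5.
Codeword c = [6, 2, 0, 1, 5] ∈ F_7^5.


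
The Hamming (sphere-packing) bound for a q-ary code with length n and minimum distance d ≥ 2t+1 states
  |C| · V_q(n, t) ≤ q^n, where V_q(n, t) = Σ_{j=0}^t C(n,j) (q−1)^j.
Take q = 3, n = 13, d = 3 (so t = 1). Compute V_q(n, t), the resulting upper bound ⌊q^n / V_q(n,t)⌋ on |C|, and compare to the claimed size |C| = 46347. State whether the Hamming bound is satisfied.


V_q(n, t) = 27, q^n = 1594323, Hamming bound = 59049, |C| = 46347 ≤ bound (satisfied).

Step 1: Compute V_q(n, t) = Σ_{j=0}^1 C(n, j) (q−1)^j.
  j = 0: C(13,0)·(2)^0 = 1·1 = 1.
  j = 1: C(13,1)·(2)^1 = 13·2 = 26.
  V_q(n, t) = 1 + 26 = 27.
Step 2: q^n = 3^13 = 1594323.
Step 3: Hamming bound ⌊q^n / V_q(n,t)⌋ = ⌊1594323/27⌋ = 59049.
Step 4: Compare |C| = 46347 to 59049: satisfied.
The claimed |C| lies below the Hamming bound.


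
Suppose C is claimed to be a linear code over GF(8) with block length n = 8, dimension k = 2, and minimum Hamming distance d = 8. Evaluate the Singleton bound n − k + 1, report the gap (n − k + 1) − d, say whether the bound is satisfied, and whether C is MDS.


Singleton RHS = n − k + 1 = 7, slack = -1, bound violated (no such code; not MDS).

Singleton bound: d ≤ n − k + 1.
Here n = 8, k = 2, so n − k + 1 = 7.
Given d = 8, check d ≤ 7: NO.
Slack = (n − k + 1) − d = -1.
The slack is negative: d = 8 exceeds n − k + 1 = 7 by 1, so the Singleton bound is violated and no linear [8, 2, 8]_8 code can exist. In particular it is not MDS (MDS requires d = n − k + 1 exactly).
Description: the claimed parameters are [8, 2, 8]_8; such a code would be impossible (violates the Singleton bound).


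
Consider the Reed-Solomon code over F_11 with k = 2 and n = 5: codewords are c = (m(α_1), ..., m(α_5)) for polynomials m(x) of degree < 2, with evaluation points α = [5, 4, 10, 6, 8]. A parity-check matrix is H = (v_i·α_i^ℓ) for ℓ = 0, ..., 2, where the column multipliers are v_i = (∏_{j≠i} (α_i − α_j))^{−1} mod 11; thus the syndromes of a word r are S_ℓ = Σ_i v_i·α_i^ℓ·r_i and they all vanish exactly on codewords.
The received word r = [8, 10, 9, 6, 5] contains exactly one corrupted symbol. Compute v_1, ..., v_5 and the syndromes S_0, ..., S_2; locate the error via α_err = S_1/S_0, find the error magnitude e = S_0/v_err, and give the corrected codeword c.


S = (2, 5, 7), error at position 5, error magnitude e = 3, c = [8, 10, 9, 6, 2].

Step 1: column multipliers v_i = (∏_{j≠i}(α_i − α_j))^{−1} mod 11.
  i = 1 (α = 5): (5−4)(5−10)(5−6)(5−8) = 1·(−5)·(−1)·(−3) = −15 ≡ 7, so v_1 = 7^{−1} = 8 (mod 11).
  i = 2 (α = 4): (4−5)(4−10)(4−6)(4−8) = (−1)·(−6)·(−2)·(−4) = 48 ≡ 4, so v_2 = 4^{−1} = 3 (mod 11).
  i = 3 (α = 10): (10−5)(10−4)(10−6)(10−8) = 5·6·4·2 = 240 ≡ 9, so v_3 = 9^{−1} = 5 (mod 11).
  i = 4 (α = 6): (6−5)(6−4)(6−10)(6−8) = 1·2·(−4)·(−2) = 16 ≡ 5, so v_4 = 5^{−1} = 9 (mod 11).
  i = 5 (α = 8): (8−5)(8−4)(8−10)(8−6) = 3·4·(−2)·2 = −48 ≡ 7, so v_5 = 7^{−1} = 8 (mod 11).
  v = [8, 3, 5, 9, 8].
Step 2: syndromes of r = [8, 10, 9, 6, 5] (all sums mod 11).
  S_0 = Σ v_i r_i = 8·8 + 3·10 + 5·9 + 9·6 + 8·5 = 233 ≡ 2.
  S_1 = Σ v_i α_i r_i = 8·5·8 + 3·4·10 + 5·10·9 + 9·6·6 + 8·8·5 = 1534 ≡ 5.
  α_i^2 mod 11 = [3, 5, 1, 3, 9].
  S_2 = Σ v_i α_i^2 r_i = 8·3·8 + 3·5·10 + 5·1·9 + 9·3·6 + 8·9·5 = 909 ≡ 7.
  S = (2, 5, 7) ≠ 0, so r is not a codeword (an error is present).
Step 3: locate the error. For a single error e at position i, S_ℓ = v_i·e·α_i^ℓ, so α_err = S_1/S_0.
  S_0^{−1} = 2^{−1} = 6 (mod 11), so α_err = 5·6 = 30 ≡ 8 = α_5. Error position i = 5.
  Consistency check: S_2/S_1 = 7·9 = 63 ≡ 8 = α_err ✓ (single-error assumption holds).
Step 4: error magnitude e = S_0/v_5 = S_0·∏_{j≠5}(α_5 − α_j) = 2·7 = 14 ≡ 3 (mod 11).
Step 5: correct position 5: c_5 = r_5 − e = 5 − 3 ≡ 2 (mod 11). Hence c = [8, 10, 9, 6, 2].
  Check: interpolating c through the α_i gives m(x) = 7 + 9·x (degree < 2) with m(α_i) = c_i for every i, so c is indeed a codeword.


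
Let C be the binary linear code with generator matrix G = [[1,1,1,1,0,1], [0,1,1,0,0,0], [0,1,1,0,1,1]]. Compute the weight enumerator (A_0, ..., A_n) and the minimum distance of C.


Weight distribution: A_0 = 1, A_2 = 2, A_3 = 2, A_4 = 1, A_5 = 2. Minimum distance d = 2.

Enumerate all 2^3 = 8 messages m ∈ F_2^3.
For each, compute codeword c = mG in F_2^6, then tally its weight.
  m = 000 → c = 000000, weight = 0.
  m = 100 → c = 111101, weight = 5.
  m = 010 → c = 011000, weight = 2.
  m = 110 → c = 100101, weight = 3.
  m = 001 → c = 011011, weight = 4.
  m = 101 → c = 100110, weight = 3.
  m = 011 → c = 000011, weight = 2.
  m = 111 → c = 111110, weight = 5.
Tally weights:
  weight 0: 1 codewords.
  weight 2: 2 codewords.
  weight 3: 2 codewords.
  weight 4: 1 codewords.
  weight 5: 2 codewords.
Minimum distance d = smallest w > 0 with A_w > 0 = 2.
Sanity: Σ A_w = 8 = 2^3 = 8 ✓.


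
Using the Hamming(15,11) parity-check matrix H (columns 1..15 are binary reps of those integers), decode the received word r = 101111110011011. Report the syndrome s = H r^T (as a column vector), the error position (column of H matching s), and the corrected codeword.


s = (1, 1, 0, 0)^T, error position = 12, corrected codeword c = 101111110010011

Compute s = H r^T mod 2 one row at a time:
  s_1 = 1 + 0 + 0 + 1 + 1 + 0 + 1 + 1 = 5 ≡ 1 (mod 2).
  s_2 = 1 + 1 + 1 + 1 + 1 + 0 + 1 + 1 = 7 ≡ 1 (mod 2).
  s_3 = 0 + 1 + 1 + 1 + 0 + 1 + 1 + 1 = 6 ≡ 0 (mod 2).
  s_4 = 1 + 1 + 1 + 1 + 0 + 1 + 0 + 1 = 6 ≡ 0 (mod 2).
s = (1, 1, 0, 0)^T — this equals column 12 of H (binary 1100), so error is at position 12.
Correct: flip bit 12 of r = 101111110011011 to get c = 101111110010011.


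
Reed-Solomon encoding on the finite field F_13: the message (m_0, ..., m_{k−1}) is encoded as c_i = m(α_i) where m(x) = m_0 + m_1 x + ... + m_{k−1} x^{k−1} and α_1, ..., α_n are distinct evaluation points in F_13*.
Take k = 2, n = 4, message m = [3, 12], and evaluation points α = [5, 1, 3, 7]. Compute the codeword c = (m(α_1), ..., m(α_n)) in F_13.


c = [11, 2, 0, 9]

Message polynomial: m(x) = 3 + 12·x (mod 13).
For each evaluation point α_i, compute m(α_i) mod 13:
  α_1 = 5: Horner steps 12 → 11, so m(5) = 11.
  α_2 = 1: Horner steps 12 → 2, so m(1) = 2.
  α_3 = 3: Horner steps 12 → 0, so m(3) = 0.
  α_4 = 7: Horner steps 12 → 9, so m(7) = 9.
Codeword c = [11, 2, 0, 9] ∈ F_13^4.


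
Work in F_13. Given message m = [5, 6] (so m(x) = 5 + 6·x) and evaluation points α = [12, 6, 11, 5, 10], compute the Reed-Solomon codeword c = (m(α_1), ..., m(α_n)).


c = [12, 2, 6, 9, 0]

Message polynomial: m(x) = 5 + 6·x (mod 13).
For each evaluation point α_i, compute m(α_i) mod 13:
  α_1 = 12: Horner steps 6 → 12, so m(12) = 12.
  α_2 = 6: Horner steps 6 → 2, so m(6) = 2.
  α_3 = 11: Horner steps 6 → 6, so m(11) = 6.
  α_4 = 5: Horner steps 6 → 9, so m(5) = 9.
  α_5 = 10: Horner steps 6 → 0, so m(10) = 0.
Codeword c = [12, 2, 6, 9, 0] ∈ F_13^5.


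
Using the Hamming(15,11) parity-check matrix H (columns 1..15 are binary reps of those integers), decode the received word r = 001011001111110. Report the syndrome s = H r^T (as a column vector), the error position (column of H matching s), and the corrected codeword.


s = (0, 1, 1, 1)^T, error position = 7, corrected codeword c = 001011101111110

Compute s = H r^T mod 2 one row at a time:
  s_1 = 0 + 1 + 1 + 1 + 1 + 1 + 1 + 0 = 6 ≡ 0 (mod 2).
  s_2 = 0 + 1 + 1 + 0 + 1 + 1 + 1 + 0 = 5 ≡ 1 (mod 2).
  s_3 = 0 + 1 + 1 + 0 + 1 + 1 + 1 + 0 = 5 ≡ 1 (mod 2).
  s_4 = 0 + 1 + 1 + 0 + 1 + 1 + 1 + 0 = 5 ≡ 1 (mod 2).
s = (0, 1, 1, 1)^T — this equals column 7 of H (binary 0111), so error is at position 7.
Correct: flip bit 7 of r = 001011001111110 to get c = 001011101111110.


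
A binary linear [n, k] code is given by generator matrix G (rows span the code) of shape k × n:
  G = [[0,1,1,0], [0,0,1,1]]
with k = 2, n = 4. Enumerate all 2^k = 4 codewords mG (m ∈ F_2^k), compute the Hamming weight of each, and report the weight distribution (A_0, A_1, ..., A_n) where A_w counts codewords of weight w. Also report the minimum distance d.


Weight distribution: A_0 = 1, A_2 = 3. Minimum distance d = 2.

Enumerate all 2^2 = 4 messages m ∈ F_2^2.
For each, compute codeword c = mG in F_2^4, then tally its weight.
  m = 00 → c = 0000, weight = 0.
  m = 10 → c = 0110, weight = 2.
  m = 01 → c = 0011, weight = 2.
  m = 11 → c = 0101, weight = 2.
Tally weights:
  weight 0: 1 codewords.
  weight 2: 3 codewords.
Minimum distance d = smallest w > 0 with A_w > 0 = 2.
Sanity: Σ A_w = 4 = 2^2 = 4 ✓.


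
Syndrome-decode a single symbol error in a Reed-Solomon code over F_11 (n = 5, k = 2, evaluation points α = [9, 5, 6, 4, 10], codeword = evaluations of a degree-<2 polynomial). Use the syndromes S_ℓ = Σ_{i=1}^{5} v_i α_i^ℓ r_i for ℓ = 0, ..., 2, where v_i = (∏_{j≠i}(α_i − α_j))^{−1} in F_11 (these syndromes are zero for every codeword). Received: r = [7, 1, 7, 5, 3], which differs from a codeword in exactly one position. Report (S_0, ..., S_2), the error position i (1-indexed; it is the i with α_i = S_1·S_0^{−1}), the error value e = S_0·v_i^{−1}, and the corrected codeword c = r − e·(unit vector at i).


S = (5, 8, 4), error at position 3, error magnitude e = 10, c = [7, 1, 8, 5, 3].

Step 1: column multipliers v_i = (∏_{j≠i}(α_i − α_j))^{−1} mod 11.
  i = 1 (α = 9): (9−5)(9−6)(9−4)(9−10) = 4·3·5·(−1) = −60 ≡ 6, so v_1 = 6^{−1} = 2 (mod 11).
  i = 2 (α = 5): (5−9)(5−6)(5−4)(5−10) = (−4)·(−1)·1·(−5) = −20 ≡ 2, so v_2 = 2^{−1} = 6 (mod 11).
  i = 3 (α = 6): (6−9)(6−5)(6−4)(6−10) = (−3)·1·2·(−4) = 24 ≡ 2, so v_3 = 2^{−1} = 6 (mod 11).
  i = 4 (α = 4): (4−9)(4−5)(4−6)(4−10) = (−5)·(−1)·(−2)·(−6) = 60 ≡ 5, so v_4 = 5^{−1} = 9 (mod 11).
  i = 5 (α = 10): (10−9)(10−5)(10−6)(10−4) = 1·5·4·6 = 120 ≡ 10, so v_5 = 10^{−1} = 10 (mod 11).
  v = [2, 6, 6, 9, 10].
Step 2: syndromes of r = [7, 1, 7, 5, 3] (all sums mod 11).
  S_0 = Σ v_i r_i = 2·7 + 6·1 + 6·7 + 9·5 + 10·3 = 137 ≡ 5.
  S_1 = Σ v_i α_i r_i = 2·9·7 + 6·5·1 + 6·6·7 + 9·4·5 + 10·10·3 = 888 ≡ 8.
  α_i^2 mod 11 = [4, 3, 3, 5, 1].
  S_2 = Σ v_i α_i^2 r_i = 2·4·7 + 6·3·1 + 6·3·7 + 9·5·5 + 10·1·3 = 455 ≡ 4.
  S = (5, 8, 4) ≠ 0, so r is not a codeword (an error is present).
Step 3: locate the error. For a single error e at position i, S_ℓ = v_i·e·α_i^ℓ, so α_err = S_1/S_0.
  S_0^{−1} = 5^{−1} = 9 (mod 11), so α_err = 8·9 = 72 ≡ 6 = α_3. Error position i = 3.
  Consistency check: S_2/S_1 = 4·7 = 28 ≡ 6 = α_err ✓ (single-error assumption holds).
Step 4: error magnitude e = S_0/v_3 = S_0·∏_{j≠3}(α_3 − α_j) = 5·2 = 10 ≡ 10 (mod 11).
Step 5: correct position 3: c_3 = r_3 − e = 7 − 10 ≡ 8 (mod 11). Hence c = [7, 1, 8, 5, 3].
  Check: interpolating c through the α_i gives m(x) = 10 + 7·x (degree < 2) with m(α_i) = c_i for every i, so c is indeed a codeword.


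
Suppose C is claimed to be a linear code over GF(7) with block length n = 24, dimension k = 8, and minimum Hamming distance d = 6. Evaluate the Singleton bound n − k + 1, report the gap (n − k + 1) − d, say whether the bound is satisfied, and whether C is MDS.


Singleton RHS = n − k + 1 = 17, slack = 11, bound satisfied, not MDS.

Singleton bound: d ≤ n − k + 1.
Here n = 24, k = 8, so n − k + 1 = 17.
Given d = 6, check d ≤ 17: YES.
Slack = (n − k + 1) − d = 11.
The code is NOT MDS (slack = 11 > 0).
Description: the claimed parameters are [24, 8, 6]_7; such a code would be non-MDS.


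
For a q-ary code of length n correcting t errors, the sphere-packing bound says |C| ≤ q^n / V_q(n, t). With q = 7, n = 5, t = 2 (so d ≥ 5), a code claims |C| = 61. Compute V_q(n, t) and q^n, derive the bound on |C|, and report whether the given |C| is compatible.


V_q(n, t) = 391, q^n = 16807, Hamming bound = 42, |C| = 61 > bound (violated).

Step 1: Compute V_q(n, t) = Σ_{j=0}^2 C(n, j) (q−1)^j.
  j = 0: C(5,0)·(6)^0 = 1·1 = 1.
  j = 1: C(5,1)·(6)^1 = 5·6 = 30.
  j = 2: C(5,2)·(6)^2 = 10·36 = 360.
  V_q(n, t) = 1 + 30 + 360 = 391.
Step 2: q^n = 7^5 = 16807.
Step 3: Hamming bound ⌊q^n / V_q(n,t)⌋ = ⌊16807/391⌋ = 42.
Step 4: Compare |C| = 61 to 42: violated.
The claimed |C| lies above the Hamming bound, so no 7-ary code of length 5 with d ≥ 5 can have 61 codewords.


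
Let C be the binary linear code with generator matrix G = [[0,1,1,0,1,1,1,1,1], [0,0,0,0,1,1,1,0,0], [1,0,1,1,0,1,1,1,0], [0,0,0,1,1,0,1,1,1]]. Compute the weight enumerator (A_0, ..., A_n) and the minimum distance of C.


Weight distribution: A_0 = 1, A_3 = 1, A_4 = 5, A_5 = 6, A_6 = 2, A_7 = 1. Minimum distance d = 3.

Enumerate all 2^4 = 16 messages m ∈ F_2^4.
For each, compute codeword c = mG in F_2^9, then tally its weight.
  m = 0000 → c = 000000000, weight = 0.
  m = 1000 → c = 011011111, weight = 7.
  m = 0100 → c = 000011100, weight = 3.
  m = 1100 → c = 011000011, weight = 4.
  m = 0010 → c = 101101110, weight = 6.
  m = 1010 → c = 110110001, weight = 5.
  m = 0110 → c = 101110010, weight = 5.
  m = 1110 → c = 110101101, weight = 6.
  m = 0001 → c = 000110111, weight = 5.
  m = 1001 → c = 011101000, weight = 4.
  m = 0101 → c = 000101011, weight = 4.
  m = 1101 → c = 011110100, weight = 5.
  m = 0011 → c = 101011001, weight = 5.
  m = 1011 → c = 110000110, weight = 4.
  m = 0111 → c = 101000101, weight = 4.
  m = 1111 → c = 110011010, weight = 5.
Tally weights:
  weight 0: 1 codewords.
  weight 3: 1 codewords.
  weight 4: 5 codewords.
  weight 5: 6 codewords.
  weight 6: 2 codewords.
  weight 7: 1 codewords.
Minimum distance d = smallest w > 0 with A_w > 0 = 3.
Sanity: Σ A_w = 16 = 2^4 = 16 ✓.


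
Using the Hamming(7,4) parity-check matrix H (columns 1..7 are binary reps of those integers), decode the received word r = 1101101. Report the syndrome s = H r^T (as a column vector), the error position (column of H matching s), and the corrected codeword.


s = (1, 0, 1)^T, error position = 5, corrected codeword c = 1101001

Compute s = H r^T mod 2 one row at a time:
  s_1 = 1 + 1 + 0 + 1 = 3 ≡ 1 (mod 2).
  s_2 = 1 + 0 + 0 + 1 = 2 ≡ 0 (mod 2).
  s_3 = 1 + 0 + 1 + 1 = 3 ≡ 1 (mod 2).
s = (1, 0, 1)^T — this equals column 5 of H (binary 101), so error is at position 5.
Correct: flip bit 5 of r = 1101101 to get c = 1101001.


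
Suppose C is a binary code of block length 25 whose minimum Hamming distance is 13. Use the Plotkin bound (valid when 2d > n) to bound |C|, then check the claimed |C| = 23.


Plotkin bound M ≤ 26; given |C| = 23 ≤ bound (satisfied).

Check applicability: 2d = 26, n = 25.
2d − n = 1 > 0, so Plotkin applies.
Compute d/(2d−n) = 13/1 ≈ 13.0000.
⌊d/(2d−n)⌋ = 13.
Plotkin bound: M ≤ 2·13 = 26.
Given |C| = 23, check: satisfied.
This |C| is below the Plotkin bound.


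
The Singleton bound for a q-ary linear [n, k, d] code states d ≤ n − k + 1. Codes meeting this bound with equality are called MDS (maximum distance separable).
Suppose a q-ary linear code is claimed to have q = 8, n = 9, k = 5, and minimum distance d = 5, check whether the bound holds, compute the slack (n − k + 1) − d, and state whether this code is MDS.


Singleton RHS = n − k + 1 = 5, slack = 0, bound satisfied, MDS.

Singleton bound: d ≤ n − k + 1.
Here n = 9, k = 5, so n − k + 1 = 5.
Given d = 5, check d ≤ 5: YES.
Slack = (n − k + 1) − d = 0.
The code is MDS (slack = 0).
Description: the claimed parameters are [9, 5, 5]_8; such a code would be MDS (meets Singleton bound).


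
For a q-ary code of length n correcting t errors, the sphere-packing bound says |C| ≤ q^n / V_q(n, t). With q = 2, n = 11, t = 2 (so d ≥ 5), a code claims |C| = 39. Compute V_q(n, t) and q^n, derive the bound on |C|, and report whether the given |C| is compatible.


V_q(n, t) = 67, q^n = 2048, Hamming bound = 30, |C| = 39 > bound (violated).

Step 1: Compute V_q(n, t) = Σ_{j=0}^2 C(n, j) (q−1)^j.
  j = 0: C(11,0)·(1)^0 = 1·1 = 1.
  j = 1: C(11,1)·(1)^1 = 11·1 = 11.
  j = 2: C(11,2)·(1)^2 = 55·1 = 55.
  V_q(n, t) = 1 + 11 + 55 = 67.
Step 2: q^n = 2^11 = 2048.
Step 3: Hamming bound ⌊q^n / V_q(n,t)⌋ = ⌊2048/67⌋ = 30.
Step 4: Compare |C| = 39 to 30: violated.
The claimed |C| lies above the Hamming bound, so no 2-ary code of length 11 with d ≥ 5 can have 39 codewords.


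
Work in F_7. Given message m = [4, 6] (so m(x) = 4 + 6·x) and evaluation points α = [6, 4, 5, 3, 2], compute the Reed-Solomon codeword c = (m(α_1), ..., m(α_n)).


c = [5, 0, 6, 1, 2]

Message polynomial: m(x) = 4 + 6·x (mod 7).
For each evaluation point α_i, compute m(α_i) mod 7:
  α_1 = 6: Horner steps 6 → 5, so m(6) = 5.
  α_2 = 4: Horner steps 6 → 0, so m(4) = 0.
  α_3 = 5: Horner steps 6 → 6, so m(5) = 6.
  α_4 = 3: Horner steps 6 → 1, so m(3) = 1.
  α_5 = 2: Horner steps 6 → 2, so m(2) = 2.
Codeword c = [5, 0, 6, 1, 2] ∈ F_7^5.


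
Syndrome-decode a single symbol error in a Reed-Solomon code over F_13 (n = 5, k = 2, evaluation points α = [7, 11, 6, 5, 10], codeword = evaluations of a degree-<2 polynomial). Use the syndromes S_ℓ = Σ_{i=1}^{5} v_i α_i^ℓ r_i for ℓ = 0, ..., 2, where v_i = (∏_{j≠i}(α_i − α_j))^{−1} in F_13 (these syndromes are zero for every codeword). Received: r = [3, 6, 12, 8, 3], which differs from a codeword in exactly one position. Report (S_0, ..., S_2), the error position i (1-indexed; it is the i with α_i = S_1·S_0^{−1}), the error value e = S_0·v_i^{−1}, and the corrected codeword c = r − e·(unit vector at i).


S = (8, 2, 7), error at position 5, error magnitude e = 1, c = [3, 6, 12, 8, 2].

Step 1: column multipliers v_i = (∏_{j≠i}(α_i − α_j))^{−1} mod 13.
  i = 1 (α = 7): (7−11)(7−6)(7−5)(7−10) = (−4)·1·2·(−3) = 24 ≡ 11, so v_1 = 11^{−1} = 6 (mod 13).
  i = 2 (α = 11): (11−7)(11−6)(11−5)(11−10) = 4·5·6·1 = 120 ≡ 3, so v_2 = 3^{−1} = 9 (mod 13).
  i = 3 (α = 6): (6−7)(6−11)(6−5)(6−10) = (−1)·(−5)·1·(−4) = −20 ≡ 6, so v_3 = 6^{−1} = 11 (mod 13).
  i = 4 (α = 5): (5−7)(5−11)(5−6)(5−10) = (−2)·(−6)·(−1)·(−5) = 60 ≡ 8, so v_4 = 8^{−1} = 5 (mod 13).
  i = 5 (α = 10): (10−7)(10−11)(10−6)(10−5) = 3·(−1)·4·5 = −60 ≡ 5, so v_5 = 5^{−1} = 8 (mod 13).
  v = [6, 9, 11, 5, 8].
Step 2: syndromes of r = [3, 6, 12, 8, 3] (all sums mod 13).
  S_0 = Σ v_i r_i = 6·3 + 9·6 + 11·12 + 5·8 + 8·3 = 268 ≡ 8.
  S_1 = Σ v_i α_i r_i = 6·7·3 + 9·11·6 + 11·6·12 + 5·5·8 + 8·10·3 = 1952 ≡ 2.
  α_i^2 mod 13 = [10, 4, 10, 12, 9].
  S_2 = Σ v_i α_i^2 r_i = 6·10·3 + 9·4·6 + 11·10·12 + 5·12·8 + 8·9·3 = 2412 ≡ 7.
  S = (8, 2, 7) ≠ 0, so r is not a codeword (an error is present).
Step 3: locate the error. For a single error e at position i, S_ℓ = v_i·e·α_i^ℓ, so α_err = S_1/S_0.
  S_0^{−1} = 8^{−1} = 5 (mod 13), so α_err = 2·5 = 10 ≡ 10 = α_5. Error position i = 5.
  Consistency check: S_2/S_1 = 7·7 = 49 ≡ 10 = α_err ✓ (single-error assumption holds).
Step 4: error magnitude e = S_0/v_5 = S_0·∏_{j≠5}(α_5 − α_j) = 8·5 = 40 ≡ 1 (mod 13).
Step 5: correct position 5: c_5 = r_5 − e = 3 − 1 ≡ 2 (mod 13). Hence c = [3, 6, 12, 8, 2].
  Check: interpolating c through the α_i gives m(x) = 1 + 4·x (degree < 2) with m(α_i) = c_i for every i, so c is indeed a codeword.


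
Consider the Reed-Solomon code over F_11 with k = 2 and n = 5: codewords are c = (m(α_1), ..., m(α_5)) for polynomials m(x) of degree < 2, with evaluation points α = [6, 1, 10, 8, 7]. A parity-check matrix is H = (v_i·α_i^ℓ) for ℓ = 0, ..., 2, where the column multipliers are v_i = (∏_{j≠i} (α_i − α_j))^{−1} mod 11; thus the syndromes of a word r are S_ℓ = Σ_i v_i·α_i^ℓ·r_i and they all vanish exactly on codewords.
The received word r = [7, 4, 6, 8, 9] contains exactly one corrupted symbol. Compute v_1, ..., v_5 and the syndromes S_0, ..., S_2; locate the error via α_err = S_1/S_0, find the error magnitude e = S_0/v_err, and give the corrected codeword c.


S = (2, 1, 6), error at position 1, error magnitude e = 8, c = [10, 4, 6, 8, 9].

Step 1: column multipliers v_i = (∏_{j≠i}(α_i − α_j))^{−1} mod 11.
  i = 1 (α = 6): (6−1)(6−10)(6−8)(6−7) = 5·(−4)·(−2)·(−1) = −40 ≡ 4, so v_1 = 4^{−1} = 3 (mod 11).
  i = 2 (α = 1): (1−6)(1−10)(1−8)(1−7) = (−5)·(−9)·(−7)·(−6) = 1890 ≡ 9, so v_2 = 9^{−1} = 5 (mod 11).
  i = 3 (α = 10): (10−6)(10−1)(10−8)(10−7) = 4·9·2·3 = 216 ≡ 7, so v_3 = 7^{−1} = 8 (mod 11).
  i = 4 (α = 8): (8−6)(8−1)(8−10)(8−7) = 2·7·(−2)·1 = −28 ≡ 5, so v_4 = 5^{−1} = 9 (mod 11).
  i = 5 (α = 7): (7−6)(7−1)(7−10)(7−8) = 1·6·(−3)·(−1) = 18 ≡ 7, so v_5 = 7^{−1} = 8 (mod 11).
  v = [3, 5, 8, 9, 8].
Step 2: syndromes of r = [7, 4, 6, 8, 9] (all sums mod 11).
  S_0 = Σ v_i r_i = 3·7 + 5·4 + 8·6 + 9·8 + 8·9 = 233 ≡ 2.
  S_1 = Σ v_i α_i r_i = 3·6·7 + 5·1·4 + 8·10·6 + 9·8·8 + 8·7·9 = 1706 ≡ 1.
  α_i^2 mod 11 = [3, 1, 1, 9, 5].
  S_2 = Σ v_i α_i^2 r_i = 3·3·7 + 5·1·4 + 8·1·6 + 9·9·8 + 8·5·9 = 1139 ≡ 6.
  S = (2, 1, 6) ≠ 0, so r is not a codeword (an error is present).
Step 3: locate the error. For a single error e at position i, S_ℓ = v_i·e·α_i^ℓ, so α_err = S_1/S_0.
  S_0^{−1} = 2^{−1} = 6 (mod 11), so α_err = 1·6 = 6 ≡ 6 = α_1. Error position i = 1.
  Consistency check: S_2/S_1 = 6·1 = 6 ≡ 6 = α_err ✓ (single-error assumption holds).
Step 4: error magnitude e = S_0/v_1 = S_0·∏_{j≠1}(α_1 − α_j) = 2·4 = 8 ≡ 8 (mod 11).
Step 5: correct position 1: c_1 = r_1 − e = 7 − 8 ≡ 10 (mod 11). Hence c = [10, 4, 6, 8, 9].
  Check: interpolating c through the α_i gives m(x) = 5 + 10·x (degree < 2) with m(α_i) = c_i for every i, so c is indeed a codeword.


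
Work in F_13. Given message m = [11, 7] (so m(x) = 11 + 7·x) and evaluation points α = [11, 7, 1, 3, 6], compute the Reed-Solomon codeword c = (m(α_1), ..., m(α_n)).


c = [10, 8, 5, 6, 1]

Message polynomial: m(x) = 11 + 7·x (mod 13).
For each evaluation point α_i, compute m(α_i) mod 13:
  α_1 = 11: Horner steps 7 → 10, so m(11) = 10.
  α_2 = 7: Horner steps 7 → 8, so m(7) = 8.
  α_3 = 1: Horner steps 7 → 5, so m(1) = 5.
  α_4 = 3: Horner steps 7 → 6, so m(3) = 6.
  α_5 = 6: Horner steps 7 → 1, so m(6) = 1.
Codeword c = [10, 8, 5, 6, 1] ∈ F_13^5.


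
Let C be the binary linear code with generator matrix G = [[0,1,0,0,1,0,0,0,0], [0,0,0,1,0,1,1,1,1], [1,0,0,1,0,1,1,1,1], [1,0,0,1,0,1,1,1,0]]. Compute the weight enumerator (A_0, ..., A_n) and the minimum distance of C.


Weight distribution: A_0 = 1, A_1 = 2, A_2 = 2, A_3 = 2, A_4 = 2, A_5 = 2, A_6 = 2, A_7 = 2, A_8 = 1. Minimum distance d = 1.

Enumerate all 2^4 = 16 messages m ∈ F_2^4.
For each, compute codeword c = mG in F_2^9, then tally its weight.
  m = 0000 → c = 000000000, weight = 0.
  m = 1000 → c = 010010000, weight = 2.
  m = 0100 → c = 000101111, weight = 5.
  m = 1100 → c = 010111111, weight = 7.
  m = 0010 → c = 100101111, weight = 6.
  m = 1010 → c = 110111111, weight = 8.
  m = 0110 → c = 100000000, weight = 1.
  m = 1110 → c = 110010000, weight = 3.
  m = 0001 → c = 100101110, weight = 5.
  m = 1001 → c = 110111110, weight = 7.
  m = 0101 → c = 100000001, weight = 2.
  m = 1101 → c = 110010001, weight = 4.
  m = 0011 → c = 000000001, weight = 1.
  m = 1011 → c = 010010001, weight = 3.
  m = 0111 → c = 000101110, weight = 4.
  m = 1111 → c = 010111110, weight = 6.
Tally weights:
  weight 0: 1 codewords.
  weight 1: 2 codewords.
  weight 2: 2 codewords.
  weight 3: 2 codewords.
  weight 4: 2 codewords.
  weight 5: 2 codewords.
  weight 6: 2 codewords.
  weight 7: 2 codewords.
  weight 8: 1 codewords.
Minimum distance d = smallest w > 0 with A_w > 0 = 1.
Sanity: Σ A_w = 16 = 2^4 = 16 ✓.


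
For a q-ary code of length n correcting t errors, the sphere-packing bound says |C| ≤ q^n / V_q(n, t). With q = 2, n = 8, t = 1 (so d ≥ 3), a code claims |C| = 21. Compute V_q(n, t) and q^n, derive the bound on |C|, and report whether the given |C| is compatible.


V_q(n, t) = 9, q^n = 256, Hamming bound = 28, |C| = 21 ≤ bound (satisfied).

Step 1: Compute V_q(n, t) = Σ_{j=0}^1 C(n, j) (q−1)^j.
  j = 0: C(8,0)·(1)^0 = 1·1 = 1.
  j = 1: C(8,1)·(1)^1 = 8·1 = 8.
  V_q(n, t) = 1 + 8 = 9.
Step 2: q^n = 2^8 = 256.
Step 3: Hamming bound ⌊q^n / V_q(n,t)⌋ = ⌊256/9⌋ = 28.
Step 4: Compare |C| = 21 to 28: satisfied.
The claimed |C| lies below the Hamming bound.


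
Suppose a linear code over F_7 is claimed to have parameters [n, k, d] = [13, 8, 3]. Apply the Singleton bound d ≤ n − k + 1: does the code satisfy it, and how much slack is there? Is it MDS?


Singleton RHS = n − k + 1 = 6, slack = 3, bound satisfied, not MDS.

Singleton bound: d ≤ n − k + 1.
Here n = 13, k = 8, so n − k + 1 = 6.
Given d = 3, check d ≤ 6: YES.
Slack = (n − k + 1) − d = 3.
The code is NOT MDS (slack = 3 > 0).
Description: the claimed parameters are [13, 8, 3]_7; such a code would be non-MDS.


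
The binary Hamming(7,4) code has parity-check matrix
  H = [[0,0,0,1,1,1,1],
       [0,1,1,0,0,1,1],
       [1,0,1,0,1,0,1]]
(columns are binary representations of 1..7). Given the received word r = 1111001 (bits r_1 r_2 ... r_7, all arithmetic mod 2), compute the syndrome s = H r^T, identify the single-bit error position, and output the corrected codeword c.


s = (0, 1, 1)^T, error position = 3, corrected codeword c = 1101001

Compute s = H r^T mod 2 one row at a time:
  s_1 = 1 + 0 + 0 + 1 = 2 ≡ 0 (mod 2).
  s_2 = 1 + 1 + 0 + 1 = 3 ≡ 1 (mod 2).
  s_3 = 1 + 1 + 0 + 1 = 3 ≡ 1 (mod 2).
s = (0, 1, 1)^T — this equals column 3 of H (binary 011), so error is at position 3.
Correct: flip bit 3 of r = 1111001 to get c = 1101001.


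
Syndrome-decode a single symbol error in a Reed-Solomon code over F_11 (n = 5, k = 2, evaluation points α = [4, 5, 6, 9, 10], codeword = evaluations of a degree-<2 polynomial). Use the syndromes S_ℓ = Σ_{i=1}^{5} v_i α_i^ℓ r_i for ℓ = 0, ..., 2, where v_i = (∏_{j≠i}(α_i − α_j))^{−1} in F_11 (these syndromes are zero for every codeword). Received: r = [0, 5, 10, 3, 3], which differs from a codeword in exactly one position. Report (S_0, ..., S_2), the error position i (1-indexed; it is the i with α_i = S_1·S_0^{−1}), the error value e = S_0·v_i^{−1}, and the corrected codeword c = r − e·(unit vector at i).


S = (5, 6, 5), error at position 5, error magnitude e = 6, c = [0, 5, 10, 3, 8].

Step 1: column multipliers v_i = (∏_{j≠i}(α_i − α_j))^{−1} mod 11.
  i = 1 (α = 4): (4−5)(4−6)(4−9)(4−10) = (−1)·(−2)·(−5)·(−6) = 60 ≡ 5, so v_1 = 5^{−1} = 9 (mod 11).
  i = 2 (α = 5): (5−4)(5−6)(5−9)(5−10) = 1·(−1)·(−4)·(−5) = −20 ≡ 2, so v_2 = 2^{−1} = 6 (mod 11).
  i = 3 (α = 6): (6−4)(6−5)(6−9)(6−10) = 2·1·(−3)·(−4) = 24 ≡ 2, so v_3 = 2^{−1} = 6 (mod 11).
  i = 4 (α = 9): (9−4)(9−5)(9−6)(9−10) = 5·4·3·(−1) = −60 ≡ 6, so v_4 = 6^{−1} = 2 (mod 11).
  i = 5 (α = 10): (10−4)(10−5)(10−6)(10−9) = 6·5·4·1 = 120 ≡ 10, so v_5 = 10^{−1} = 10 (mod 11).
  v = [9, 6, 6, 2, 10].
Step 2: syndromes of r = [0, 5, 10, 3, 3] (all sums mod 11).
  S_0 = Σ v_i r_i = 9·0 + 6·5 + 6·10 + 2·3 + 10·3 = 126 ≡ 5.
  S_1 = Σ v_i α_i r_i = 9·4·0 + 6·5·5 + 6·6·10 + 2·9·3 + 10·10·3 = 864 ≡ 6.
  α_i^2 mod 11 = [5, 3, 3, 4, 1].
  S_2 = Σ v_i α_i^2 r_i = 9·5·0 + 6·3·5 + 6·3·10 + 2·4·3 + 10·1·3 = 324 ≡ 5.
  S = (5, 6, 5) ≠ 0, so r is not a codeword (an error is present).
Step 3: locate the error. For a single error e at position i, S_ℓ = v_i·e·α_i^ℓ, so α_err = S_1/S_0.
  S_0^{−1} = 5^{−1} = 9 (mod 11), so α_err = 6·9 = 54 ≡ 10 = α_5. Error position i = 5.
  Consistency check: S_2/S_1 = 5·2 = 10 ≡ 10 = α_err ✓ (single-error assumption holds).
Step 4: error magnitude e = S_0/v_5 = S_0·∏_{j≠5}(α_5 − α_j) = 5·10 = 50 ≡ 6 (mod 11).
Step 5: correct position 5: c_5 = r_5 − e = 3 − 6 ≡ 8 (mod 11). Hence c = [0, 5, 10, 3, 8].
  Check: interpolating c through the α_i gives m(x) = 2 + 5·x (degree < 2) with m(α_i) = c_i for every i, so c is indeed a codeword.


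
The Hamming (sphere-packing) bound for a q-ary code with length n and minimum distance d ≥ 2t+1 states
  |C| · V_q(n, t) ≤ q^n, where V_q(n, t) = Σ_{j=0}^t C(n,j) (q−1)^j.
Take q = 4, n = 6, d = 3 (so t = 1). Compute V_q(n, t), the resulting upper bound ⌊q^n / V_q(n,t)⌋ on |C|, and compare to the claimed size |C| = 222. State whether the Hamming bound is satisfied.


V_q(n, t) = 19, q^n = 4096, Hamming bound = 215, |C| = 222 > bound (violated).

Step 1: Compute V_q(n, t) = Σ_{j=0}^1 C(n, j) (q−1)^j.
  j = 0: C(6,0)·(3)^0 = 1·1 = 1.
  j = 1: C(6,1)·(3)^1 = 6·3 = 18.
  V_q(n, t) = 1 + 18 = 19.
Step 2: q^n = 4^6 = 4096.
Step 3: Hamming bound ⌊q^n / V_q(n,t)⌋ = ⌊4096/19⌋ = 215.
Step 4: Compare |C| = 222 to 215: violated.
The claimed |C| lies above the Hamming bound, so no 4-ary code of length 6 with d ≥ 3 can have 222 codewords.


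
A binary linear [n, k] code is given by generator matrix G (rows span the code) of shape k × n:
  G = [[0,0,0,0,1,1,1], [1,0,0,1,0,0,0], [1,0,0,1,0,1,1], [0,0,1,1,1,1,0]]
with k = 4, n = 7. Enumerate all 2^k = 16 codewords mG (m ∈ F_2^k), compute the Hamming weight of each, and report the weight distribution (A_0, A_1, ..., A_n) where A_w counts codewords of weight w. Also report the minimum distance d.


Weight distribution: A_0 = 1, A_1 = 1, A_2 = 2, A_3 = 6, A_4 = 5, A_5 = 1. Minimum distance d = 1.

Enumerate all 2^4 = 16 messages m ∈ F_2^4.
For each, compute codeword c = mG in F_2^7, then tally its weight.
  m = 0000 → c = 0000000, weight = 0.
  m = 1000 → c = 0000111, weight = 3.
  m = 0100 → c = 1001000, weight = 2.
  m = 1100 → c = 1001111, weight = 5.
  m = 0010 → c = 1001011, weight = 4.
  m = 1010 → c = 1001100, weight = 3.
  m = 0110 → c = 0000011, weight = 2.
  m = 1110 → c = 0000100, weight = 1.
  m = 0001 → c = 0011110, weight = 4.
  m = 1001 → c = 0011001, weight = 3.
  m = 0101 → c = 1010110, weight = 4.
  m = 1101 → c = 1010001, weight = 3.
  m = 0011 → c = 1010101, weight = 4.
  m = 1011 → c = 1010010, weight = 3.
  m = 0111 → c = 0011101, weight = 4.
  m = 1111 → c = 0011010, weight = 3.
Tally weights:
  weight 0: 1 codewords.
  weight 1: 1 codewords.
  weight 2: 2 codewords.
  weight 3: 6 codewords.
  weight 4: 5 codewords.
  weight 5: 1 codewords.
Minimum distance d = smallest w > 0 with A_w > 0 = 1.
Sanity: Σ A_w = 16 = 2^4 = 16 ✓.


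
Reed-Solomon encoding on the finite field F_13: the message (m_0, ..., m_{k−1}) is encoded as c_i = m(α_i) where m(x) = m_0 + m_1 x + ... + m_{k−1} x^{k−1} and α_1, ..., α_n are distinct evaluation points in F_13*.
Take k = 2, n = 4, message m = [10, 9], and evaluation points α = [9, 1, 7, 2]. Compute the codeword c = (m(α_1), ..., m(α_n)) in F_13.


c = [0, 6, 8, 2]

Message polynomial: m(x) = 10 + 9·x (mod 13).
For each evaluation point α_i, compute m(α_i) mod 13:
  α_1 = 9: Horner steps 9 → 0, so m(9) = 0.
  α_2 = 1: Horner steps 9 → 6, so m(1) = 6.
  α_3 = 7: Horner steps 9 → 8, so m(7) = 8.
  α_4 = 2: Horner steps 9 → 2, so m(2) = 2.
Codeword c = [0, 6, 8, 2] ∈ F_13^4.


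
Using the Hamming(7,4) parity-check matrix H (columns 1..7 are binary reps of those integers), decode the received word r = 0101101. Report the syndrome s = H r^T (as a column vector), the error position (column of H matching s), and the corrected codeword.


s = (1, 0, 0)^T, error position = 4, corrected codeword c = 0100101

Compute s = H r^T mod 2 one row at a time:
  s_1 = 1 + 1 + 0 + 1 = 3 ≡ 1 (mod 2).
  s_2 = 1 + 0 + 0 + 1 = 2 ≡ 0 (mod 2).
  s_3 = 0 + 0 + 1 + 1 = 2 ≡ 0 (mod 2).
s = (1, 0, 0)^T — this equals column 4 of H (binary 100), so error is at position 4.
Correct: flip bit 4 of r = 0101101 to get c = 0100101.


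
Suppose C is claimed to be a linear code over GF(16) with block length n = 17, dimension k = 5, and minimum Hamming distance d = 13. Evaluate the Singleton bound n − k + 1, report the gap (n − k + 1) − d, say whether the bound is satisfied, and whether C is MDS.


Singleton RHS = n − k + 1 = 13, slack = 0, bound satisfied, MDS.

Singleton bound: d ≤ n − k + 1.
Here n = 17, k = 5, so n − k + 1 = 13.
Given d = 13, check d ≤ 13: YES.
Slack = (n − k + 1) − d = 0.
The code is MDS (slack = 0).
Description: the claimed parameters are [17, 5, 13]_16; such a code would be MDS (meets Singleton bound).


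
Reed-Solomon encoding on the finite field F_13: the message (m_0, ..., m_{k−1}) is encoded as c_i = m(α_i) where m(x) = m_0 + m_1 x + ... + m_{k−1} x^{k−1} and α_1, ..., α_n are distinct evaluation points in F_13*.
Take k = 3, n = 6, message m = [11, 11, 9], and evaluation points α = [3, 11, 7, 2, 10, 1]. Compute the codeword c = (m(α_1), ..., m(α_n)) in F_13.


c = [8, 12, 9, 4, 7, 5]

Message polynomial: m(x) = 11 + 11·x + 9·x^2 (mod 13).
For each evaluation point α_i, compute m(α_i) mod 13:
  α_1 = 3: Horner steps 9 → 12 → 8, so m(3) = 8.
  α_2 = 11: Horner steps 9 → 6 → 12, so m(11) = 12.
  α_3 = 7: Horner steps 9 → 9 → 9, so m(7) = 9.
  α_4 = 2: Horner steps 9 → 3 → 4, so m(2) = 4.
  α_5 = 10: Horner steps 9 → 10 → 7, so m(10) = 7.
  α_6 = 1: Horner steps 9 → 7 → 5, so m(1) = 5.
Codeword c = [8, 12, 9, 4, 7, 5] ∈ F_13^6.


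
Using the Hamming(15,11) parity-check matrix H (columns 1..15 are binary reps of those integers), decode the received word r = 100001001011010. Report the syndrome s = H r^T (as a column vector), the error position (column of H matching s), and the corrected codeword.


s = (0, 1, 1, 1)^T, error position = 7, corrected codeword c = 100001101011010

Compute s = H r^T mod 2 one row at a time:
  s_1 = 0 + 1 + 0 + 1 + 1 + 0 + 1 + 0 = 4 ≡ 0 (mod 2).
  s_2 = 0 + 0 + 1 + 0 + 1 + 0 + 1 + 0 = 3 ≡ 1 (mod 2).
  s_3 = 0 + 0 + 1 + 0 + 0 + 1 + 1 + 0 = 3 ≡ 1 (mod 2).
  s_4 = 1 + 0 + 0 + 0 + 1 + 1 + 0 + 0 = 3 ≡ 1 (mod 2).
s = (0, 1, 1, 1)^T — this equals column 7 of H (binary 0111), so error is at position 7.
Correct: flip bit 7 of r = 100001001011010 to get c = 100001101011010.


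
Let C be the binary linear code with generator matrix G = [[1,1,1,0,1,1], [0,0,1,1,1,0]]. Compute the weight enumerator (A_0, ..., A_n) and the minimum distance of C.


Weight distribution: A_0 = 1, A_3 = 1, A_4 = 1, A_5 = 1. Minimum distance d = 3.

Enumerate all 2^2 = 4 messages m ∈ F_2^2.
For each, compute codeword c = mG in F_2^6, then tally its weight.
  m = 00 → c = 000000, weight = 0.
  m = 10 → c = 111011, weight = 5.
  m = 01 → c = 001110, weight = 3.
  m = 11 → c = 110101, weight = 4.
Tally weights:
  weight 0: 1 codewords.
  weight 3: 1 codewords.
  weight 4: 1 codewords.
  weight 5: 1 codewords.
Minimum distance d = smallest w > 0 with A_w > 0 = 3.
Sanity: Σ A_w = 4 = 2^2 = 4 ✓.


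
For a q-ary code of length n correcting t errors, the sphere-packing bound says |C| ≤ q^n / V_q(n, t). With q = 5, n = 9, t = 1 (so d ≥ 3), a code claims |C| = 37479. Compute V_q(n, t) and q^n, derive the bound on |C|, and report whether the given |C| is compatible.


V_q(n, t) = 37, q^n = 1953125, Hamming bound = 52787, |C| = 37479 ≤ bound (satisfied).

Step 1: Compute V_q(n, t) = Σ_{j=0}^1 C(n, j) (q−1)^j.
  j = 0: C(9,0)·(4)^0 = 1·1 = 1.
  j = 1: C(9,1)·(4)^1 = 9·4 = 36.
  V_q(n, t) = 1 + 36 = 37.
Step 2: q^n = 5^9 = 1953125.
Step 3: Hamming bound ⌊q^n / V_q(n,t)⌋ = ⌊1953125/37⌋ = 52787.
Step 4: Compare |C| = 37479 to 52787: satisfied.
The claimed |C| lies below the Hamming bound.


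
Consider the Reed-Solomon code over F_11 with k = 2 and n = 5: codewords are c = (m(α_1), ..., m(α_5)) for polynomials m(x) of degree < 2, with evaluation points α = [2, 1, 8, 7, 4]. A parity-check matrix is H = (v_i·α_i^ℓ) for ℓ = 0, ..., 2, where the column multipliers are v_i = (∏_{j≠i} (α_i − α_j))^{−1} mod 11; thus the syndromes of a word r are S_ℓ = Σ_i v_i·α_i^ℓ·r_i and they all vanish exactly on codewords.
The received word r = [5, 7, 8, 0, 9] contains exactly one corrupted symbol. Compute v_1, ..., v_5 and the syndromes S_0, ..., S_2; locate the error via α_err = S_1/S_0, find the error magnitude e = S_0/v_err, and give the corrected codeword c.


S = (2, 4, 8), error at position 1, error magnitude e = 1, c = [4, 7, 8, 0, 9].

Step 1: column multipliers v_i = (∏_{j≠i}(α_i − α_j))^{−1} mod 11.
  i = 1 (α = 2): (2−1)(2−8)(2−7)(2−4) = 1·(−6)·(−5)·(−2) = −60 ≡ 6, so v_1 = 6^{−1} = 2 (mod 11).
  i = 2 (α = 1): (1−2)(1−8)(1−7)(1−4) = (−1)·(−7)·(−6)·(−3) = 126 ≡ 5, so v_2 = 5^{−1} = 9 (mod 11).
  i = 3 (α = 8): (8−2)(8−1)(8−7)(8−4) = 6·7·1·4 = 168 ≡ 3, so v_3 = 3^{−1} = 4 (mod 11).
  i = 4 (α = 7): (7−2)(7−1)(7−8)(7−4) = 5·6·(−1)·3 = −90 ≡ 9, so v_4 = 9^{−1} = 5 (mod 11).
  i = 5 (α = 4): (4−2)(4−1)(4−8)(4−7) = 2·3·(−4)·(−3) = 72 ≡ 6, so v_5 = 6^{−1} = 2 (mod 11).
  v = [2, 9, 4, 5, 2].
Step 2: syndromes of r = [5, 7, 8, 0, 9] (all sums mod 11).
  S_0 = Σ v_i r_i = 2·5 + 9·7 + 4·8 + 5·0 + 2·9 = 123 ≡ 2.
  S_1 = Σ v_i α_i r_i = 2·2·5 + 9·1·7 + 4·8·8 + 5·7·0 + 2·4·9 = 411 ≡ 4.
  α_i^2 mod 11 = [4, 1, 9, 5, 5].
  S_2 = Σ v_i α_i^2 r_i = 2·4·5 + 9·1·7 + 4·9·8 + 5·5·0 + 2·5·9 = 481 ≡ 8.
  S = (2, 4, 8) ≠ 0, so r is not a codeword (an error is present).
Step 3: locate the error. For a single error e at position i, S_ℓ = v_i·e·α_i^ℓ, so α_err = S_1/S_0.
  S_0^{−1} = 2^{−1} = 6 (mod 11), so α_err = 4·6 = 24 ≡ 2 = α_1. Error position i = 1.
  Consistency check: S_2/S_1 = 8·3 = 24 ≡ 2 = α_err ✓ (single-error assumption holds).
Step 4: error magnitude e = S_0/v_1 = S_0·∏_{j≠1}(α_1 − α_j) = 2·6 = 12 ≡ 1 (mod 11).
Step 5: correct position 1: c_1 = r_1 − e = 5 − 1 ≡ 4 (mod 11). Hence c = [4, 7, 8, 0, 9].
  Check: interpolating c through the α_i gives m(x) = 10 + 8·x (degree < 2) with m(α_i) = c_i for every i, so c is indeed a codeword.


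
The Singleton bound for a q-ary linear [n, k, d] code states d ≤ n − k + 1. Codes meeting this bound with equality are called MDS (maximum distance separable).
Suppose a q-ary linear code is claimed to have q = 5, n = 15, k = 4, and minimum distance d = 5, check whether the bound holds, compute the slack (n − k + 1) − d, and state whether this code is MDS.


Singleton RHS = n − k + 1 = 12, slack = 7, bound satisfied, not MDS.

Singleton bound: d ≤ n − k + 1.
Here n = 15, k = 4, so n − k + 1 = 12.
Given d = 5, check d ≤ 12: YES.
Slack = (n − k + 1) − d = 7.
The code is NOT MDS (slack = 7 > 0).
Description: the claimed parameters are [15, 4, 5]_5; such a code would be non-MDS.
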